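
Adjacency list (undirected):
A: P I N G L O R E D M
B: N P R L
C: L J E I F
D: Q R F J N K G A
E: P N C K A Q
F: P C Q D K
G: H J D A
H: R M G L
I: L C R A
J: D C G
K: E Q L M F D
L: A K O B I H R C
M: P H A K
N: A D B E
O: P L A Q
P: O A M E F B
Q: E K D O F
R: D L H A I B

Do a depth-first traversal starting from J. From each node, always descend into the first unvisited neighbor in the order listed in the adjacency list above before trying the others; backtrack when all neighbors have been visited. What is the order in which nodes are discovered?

J -> D -> Q -> E -> P -> O -> L -> A -> I -> C -> F -> K -> M -> H -> R -> B -> N -> G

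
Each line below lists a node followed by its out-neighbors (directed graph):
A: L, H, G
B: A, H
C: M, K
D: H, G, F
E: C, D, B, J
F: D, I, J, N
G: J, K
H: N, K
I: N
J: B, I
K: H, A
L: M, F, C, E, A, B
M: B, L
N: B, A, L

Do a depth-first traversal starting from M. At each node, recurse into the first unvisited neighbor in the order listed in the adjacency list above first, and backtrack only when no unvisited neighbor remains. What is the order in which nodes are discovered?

Visit M
M → B
B → A
A → L
L → F
F → D
D → H
H → N
H → K
D → G
G → J
J → I
L → C
L → E

M, B, A, L, F, D, H, N, K, G, J, I, C, E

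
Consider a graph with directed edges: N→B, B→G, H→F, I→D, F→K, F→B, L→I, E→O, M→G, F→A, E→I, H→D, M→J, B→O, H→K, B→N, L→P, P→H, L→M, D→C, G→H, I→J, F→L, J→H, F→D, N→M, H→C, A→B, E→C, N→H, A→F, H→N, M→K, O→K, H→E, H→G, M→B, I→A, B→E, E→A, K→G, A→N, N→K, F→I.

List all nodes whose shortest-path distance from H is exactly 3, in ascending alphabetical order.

Level 0: H
Level 1: C, D, E, F, G, K, N
Level 2: A, B, I, L, M, O
Level 3: J, P

J, P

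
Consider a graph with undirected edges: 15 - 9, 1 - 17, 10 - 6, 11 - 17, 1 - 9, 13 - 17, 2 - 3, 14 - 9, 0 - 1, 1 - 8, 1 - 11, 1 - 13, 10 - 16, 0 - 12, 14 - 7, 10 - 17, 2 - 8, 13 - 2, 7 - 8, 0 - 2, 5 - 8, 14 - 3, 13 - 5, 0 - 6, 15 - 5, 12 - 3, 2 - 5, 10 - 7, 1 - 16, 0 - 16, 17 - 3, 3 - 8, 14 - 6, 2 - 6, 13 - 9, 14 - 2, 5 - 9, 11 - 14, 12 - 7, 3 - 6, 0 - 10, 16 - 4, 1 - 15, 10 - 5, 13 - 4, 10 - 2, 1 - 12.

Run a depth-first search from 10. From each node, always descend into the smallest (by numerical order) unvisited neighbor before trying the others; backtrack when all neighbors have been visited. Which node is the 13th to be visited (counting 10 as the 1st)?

Visit 10
10 → 0
0 → 1
1 → 8
8 → 2
2 → 3
3 → 6
6 → 14
14 → 7
7 → 12
14 → 9
9 → 5
5 → 13
13 → 4
4 → 16
13 → 17
17 → 11
5 → 15

Visit order: 10, 0, 1, 8, 2, 3, 6, 14, 7, 12, 9, 5, 13, 4, 16, 17, 11, 15

13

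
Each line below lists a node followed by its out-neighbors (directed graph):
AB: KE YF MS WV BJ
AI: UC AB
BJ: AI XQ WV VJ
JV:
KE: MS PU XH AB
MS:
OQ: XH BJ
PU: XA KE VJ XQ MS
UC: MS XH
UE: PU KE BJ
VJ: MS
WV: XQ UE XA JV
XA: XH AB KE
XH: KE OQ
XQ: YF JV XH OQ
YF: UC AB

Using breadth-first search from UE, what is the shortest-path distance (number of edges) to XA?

2

Level 0: UE
Level 1: BJ, KE, PU
Level 2: AB, AI, MS, VJ, WV, XA, XH, XQ
Level 3: JV, OQ, UC, YF
XA first appears at level 2.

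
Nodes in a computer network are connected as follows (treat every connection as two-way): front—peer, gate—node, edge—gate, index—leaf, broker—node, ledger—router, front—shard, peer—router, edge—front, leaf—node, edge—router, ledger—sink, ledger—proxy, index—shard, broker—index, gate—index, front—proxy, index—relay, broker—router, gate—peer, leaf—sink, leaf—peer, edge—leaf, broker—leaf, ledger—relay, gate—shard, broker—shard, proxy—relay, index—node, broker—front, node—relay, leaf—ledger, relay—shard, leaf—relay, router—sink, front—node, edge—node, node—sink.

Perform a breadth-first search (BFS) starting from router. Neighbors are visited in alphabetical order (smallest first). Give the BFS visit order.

router broker edge ledger peer sink front index leaf node shard gate proxy relay

Visit router; enqueue broker, edge, ledger, peer, sink → queue [broker, edge, ledger, peer, sink]
Visit broker; enqueue front, index, leaf, node, shard → queue [edge, ledger, peer, sink, front, index, leaf, node, shard]
Visit edge; enqueue gate → queue [ledger, peer, sink, front, index, leaf, node, shard, gate]
Visit ledger; enqueue proxy, relay → queue [peer, sink, front, index, leaf, node, shard, gate, proxy, relay]
Visit peer → queue [sink, front, index, leaf, node, shard, gate, proxy, relay]
Visit sink → queue [front, index, leaf, node, shard, gate, proxy, relay]
Visit front → queue [index, leaf, node, shard, gate, proxy, relay]
Visit index → queue [leaf, node, shard, gate, proxy, relay]
Visit leaf → queue [node, shard, gate, proxy, relay]
Visit node → queue [shard, gate, proxy, relay]
Visit shard → queue [gate, proxy, relay]
Visit gate → queue [proxy, relay]
Visit proxy → queue [relay]
Visit relay → queue []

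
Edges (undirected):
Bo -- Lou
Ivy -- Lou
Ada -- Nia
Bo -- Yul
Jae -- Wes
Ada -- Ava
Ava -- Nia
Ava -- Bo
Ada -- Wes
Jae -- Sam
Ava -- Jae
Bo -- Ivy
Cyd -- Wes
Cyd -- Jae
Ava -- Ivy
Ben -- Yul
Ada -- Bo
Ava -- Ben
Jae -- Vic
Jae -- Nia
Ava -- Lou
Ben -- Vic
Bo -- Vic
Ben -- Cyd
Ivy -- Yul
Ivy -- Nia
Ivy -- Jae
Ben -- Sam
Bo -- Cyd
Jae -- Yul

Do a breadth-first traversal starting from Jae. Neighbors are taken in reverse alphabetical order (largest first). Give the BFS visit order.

Visit Jae; enqueue Yul, Wes, Vic, Sam, Nia, Ivy, Cyd, Ava → queue [Yul, Wes, Vic, Sam, Nia, Ivy, Cyd, Ava]
Visit Yul; enqueue Bo, Ben → queue [Wes, Vic, Sam, Nia, Ivy, Cyd, Ava, Bo, Ben]
Visit Wes; enqueue Ada → queue [Vic, Sam, Nia, Ivy, Cyd, Ava, Bo, Ben, Ada]
Visit Vic → queue [Sam, Nia, Ivy, Cyd, Ava, Bo, Ben, Ada]
Visit Sam → queue [Nia, Ivy, Cyd, Ava, Bo, Ben, Ada]
Visit Nia → queue [Ivy, Cyd, Ava, Bo, Ben, Ada]
Visit Ivy; enqueue Lou → queue [Cyd, Ava, Bo, Ben, Ada, Lou]
Visit Cyd → queue [Ava, Bo, Ben, Ada, Lou]
Visit Ava → queue [Bo, Ben, Ada, Lou]
Visit Bo → queue [Ben, Ada, Lou]
Visit Ben → queue [Ada, Lou]
Visit Ada → queue [Lou]
Visit Lou → queue []

Jae Yul Wes Vic Sam Nia Ivy Cyd Ava Bo Ben Ada Lou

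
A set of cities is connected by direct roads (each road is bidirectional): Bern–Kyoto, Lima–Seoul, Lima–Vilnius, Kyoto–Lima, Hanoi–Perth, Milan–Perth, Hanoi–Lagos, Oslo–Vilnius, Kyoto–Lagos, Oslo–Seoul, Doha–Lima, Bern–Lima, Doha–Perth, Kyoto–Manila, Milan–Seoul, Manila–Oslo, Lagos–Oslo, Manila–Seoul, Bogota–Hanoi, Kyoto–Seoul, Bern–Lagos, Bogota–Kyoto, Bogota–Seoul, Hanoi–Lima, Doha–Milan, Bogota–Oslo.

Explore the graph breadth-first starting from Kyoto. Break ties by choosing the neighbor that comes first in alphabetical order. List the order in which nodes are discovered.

Visit Kyoto; enqueue Bern, Bogota, Lagos, Lima, Manila, Seoul → queue [Bern, Bogota, Lagos, Lima, Manila, Seoul]
Visit Bern → queue [Bogota, Lagos, Lima, Manila, Seoul]
Visit Bogota; enqueue Hanoi, Oslo → queue [Lagos, Lima, Manila, Seoul, Hanoi, Oslo]
Visit Lagos → queue [Lima, Manila, Seoul, Hanoi, Oslo]
Visit Lima; enqueue Doha, Vilnius → queue [Manila, Seoul, Hanoi, Oslo, Doha, Vilnius]
Visit Manila → queue [Seoul, Hanoi, Oslo, Doha, Vilnius]
Visit Seoul; enqueue Milan → queue [Hanoi, Oslo, Doha, Vilnius, Milan]
Visit Hanoi; enqueue Perth → queue [Oslo, Doha, Vilnius, Milan, Perth]
Visit Oslo → queue [Doha, Vilnius, Milan, Perth]
Visit Doha → queue [Vilnius, Milan, Perth]
Visit Vilnius → queue [Milan, Perth]
Visit Milan → queue [Perth]
Visit Perth → queue []

Kyoto Bern Bogota Lagos Lima Manila Seoul Hanoi Oslo Doha Vilnius Milan Perth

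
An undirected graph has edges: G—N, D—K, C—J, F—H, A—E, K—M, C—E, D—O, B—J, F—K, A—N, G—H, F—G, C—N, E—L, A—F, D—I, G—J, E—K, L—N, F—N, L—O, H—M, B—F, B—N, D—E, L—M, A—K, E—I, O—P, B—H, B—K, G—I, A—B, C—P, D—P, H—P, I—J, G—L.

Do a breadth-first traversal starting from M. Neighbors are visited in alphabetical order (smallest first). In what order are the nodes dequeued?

Visit M; enqueue H, K, L → queue [H, K, L]
Visit H; enqueue B, F, G, P → queue [K, L, B, F, G, P]
Visit K; enqueue A, D, E → queue [L, B, F, G, P, A, D, E]
Visit L; enqueue N, O → queue [B, F, G, P, A, D, E, N, O]
Visit B; enqueue J → queue [F, G, P, A, D, E, N, O, J]
Visit F → queue [G, P, A, D, E, N, O, J]
Visit G; enqueue I → queue [P, A, D, E, N, O, J, I]
Visit P; enqueue C → queue [A, D, E, N, O, J, I, C]
Visit A → queue [D, E, N, O, J, I, C]
Visit D → queue [E, N, O, J, I, C]
Visit E → queue [N, O, J, I, C]
Visit N → queue [O, J, I, C]
Visit O → queue [J, I, C]
Visit J → queue [I, C]
Visit I → queue [C]
Visit C → queue []

M, H, K, L, B, F, G, P, A, D, E, N, O, J, I, C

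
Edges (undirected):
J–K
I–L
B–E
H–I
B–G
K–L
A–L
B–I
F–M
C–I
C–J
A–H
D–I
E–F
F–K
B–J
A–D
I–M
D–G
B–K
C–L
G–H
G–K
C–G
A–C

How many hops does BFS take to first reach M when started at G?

Level 0: G
Level 1: B, C, D, H, K
Level 2: A, E, F, I, J, L
Level 3: M
M first appears at level 3.

3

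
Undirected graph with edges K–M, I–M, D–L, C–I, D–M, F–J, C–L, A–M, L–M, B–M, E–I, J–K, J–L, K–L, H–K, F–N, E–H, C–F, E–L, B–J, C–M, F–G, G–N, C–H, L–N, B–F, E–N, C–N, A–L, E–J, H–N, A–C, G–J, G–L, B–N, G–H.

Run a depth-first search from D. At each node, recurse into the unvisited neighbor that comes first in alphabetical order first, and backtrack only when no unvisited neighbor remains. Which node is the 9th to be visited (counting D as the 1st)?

H

Visit D
D → L
L → A
A → C
C → F
F → B
B → J
J → E
E → H
H → G
G → N
H → K
K → M
M → I

Visit order: D, L, A, C, F, B, J, E, H, G, N, K, M, I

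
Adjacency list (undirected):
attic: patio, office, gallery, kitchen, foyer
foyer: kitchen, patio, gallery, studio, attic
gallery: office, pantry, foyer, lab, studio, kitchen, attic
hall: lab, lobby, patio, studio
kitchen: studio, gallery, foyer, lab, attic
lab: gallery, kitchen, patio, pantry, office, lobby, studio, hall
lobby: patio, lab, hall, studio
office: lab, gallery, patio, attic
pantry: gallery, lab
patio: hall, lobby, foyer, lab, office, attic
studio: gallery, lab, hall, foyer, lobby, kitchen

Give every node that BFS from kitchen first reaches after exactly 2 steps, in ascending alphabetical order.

hall, lobby, office, pantry, patio

Level 0: kitchen
Level 1: attic, foyer, gallery, lab, studio
Level 2: hall, lobby, office, pantry, patio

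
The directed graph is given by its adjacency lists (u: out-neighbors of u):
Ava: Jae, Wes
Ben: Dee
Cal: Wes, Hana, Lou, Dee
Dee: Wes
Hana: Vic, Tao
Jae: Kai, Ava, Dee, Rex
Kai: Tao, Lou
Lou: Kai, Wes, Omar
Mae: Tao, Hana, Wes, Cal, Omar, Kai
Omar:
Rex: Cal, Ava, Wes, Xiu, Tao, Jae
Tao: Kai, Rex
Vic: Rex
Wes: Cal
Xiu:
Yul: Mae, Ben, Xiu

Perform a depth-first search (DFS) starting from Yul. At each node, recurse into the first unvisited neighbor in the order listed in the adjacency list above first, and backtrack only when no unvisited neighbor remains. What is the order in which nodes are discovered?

Yul → Mae → Tao → Kai → Lou → Wes → Cal → Hana → Vic → Rex → Ava → Jae → Dee → Xiu → Omar → Ben

Visit Yul
Yul → Mae
Mae → Tao
Tao → Kai
Kai → Lou
Lou → Wes
Wes → Cal
Cal → Hana
Hana → Vic
Vic → Rex
Rex → Ava
Ava → Jae
Jae → Dee
Rex → Xiu
Lou → Omar
Yul → Ben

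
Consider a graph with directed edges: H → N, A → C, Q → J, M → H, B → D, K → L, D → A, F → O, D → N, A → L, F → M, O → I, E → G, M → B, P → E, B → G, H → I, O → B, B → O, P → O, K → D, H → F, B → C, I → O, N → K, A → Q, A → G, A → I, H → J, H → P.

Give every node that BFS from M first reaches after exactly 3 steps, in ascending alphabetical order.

A, E, K

Level 0: M
Level 1: B, H
Level 2: C, D, F, G, I, J, N, O, P
Level 3: A, E, K
Level 4: L, Q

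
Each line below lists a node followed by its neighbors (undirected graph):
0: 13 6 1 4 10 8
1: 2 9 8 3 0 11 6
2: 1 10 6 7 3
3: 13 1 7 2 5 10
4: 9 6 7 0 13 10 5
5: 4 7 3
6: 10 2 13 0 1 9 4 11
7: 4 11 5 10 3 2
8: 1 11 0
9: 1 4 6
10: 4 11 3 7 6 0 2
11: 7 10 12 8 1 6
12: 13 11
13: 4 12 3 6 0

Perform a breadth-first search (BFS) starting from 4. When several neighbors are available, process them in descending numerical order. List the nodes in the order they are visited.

Visit 4; enqueue 13, 10, 9, 7, 6, 5, 0 → queue [13, 10, 9, 7, 6, 5, 0]
Visit 13; enqueue 12, 3 → queue [10, 9, 7, 6, 5, 0, 12, 3]
Visit 10; enqueue 11, 2 → queue [9, 7, 6, 5, 0, 12, 3, 11, 2]
Visit 9; enqueue 1 → queue [7, 6, 5, 0, 12, 3, 11, 2, 1]
Visit 7 → queue [6, 5, 0, 12, 3, 11, 2, 1]
Visit 6 → queue [5, 0, 12, 3, 11, 2, 1]
Visit 5 → queue [0, 12, 3, 11, 2, 1]
Visit 0; enqueue 8 → queue [12, 3, 11, 2, 1, 8]
Visit 12 → queue [3, 11, 2, 1, 8]
Visit 3 → queue [11, 2, 1, 8]
Visit 11 → queue [2, 1, 8]
Visit 2 → queue [1, 8]
Visit 1 → queue [8]
Visit 8 → queue []

4 -> 13 -> 10 -> 9 -> 7 -> 6 -> 5 -> 0 -> 12 -> 3 -> 11 -> 2 -> 1 -> 8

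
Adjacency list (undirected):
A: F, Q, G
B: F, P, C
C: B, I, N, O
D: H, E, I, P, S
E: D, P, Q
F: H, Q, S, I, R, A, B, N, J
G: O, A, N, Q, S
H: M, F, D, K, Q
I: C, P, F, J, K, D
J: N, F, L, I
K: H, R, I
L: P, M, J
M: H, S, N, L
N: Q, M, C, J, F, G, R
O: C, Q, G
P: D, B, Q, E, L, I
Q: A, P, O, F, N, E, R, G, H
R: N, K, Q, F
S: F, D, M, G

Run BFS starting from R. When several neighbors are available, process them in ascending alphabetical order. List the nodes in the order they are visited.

R F K N Q A B H I J S C G M E O P D L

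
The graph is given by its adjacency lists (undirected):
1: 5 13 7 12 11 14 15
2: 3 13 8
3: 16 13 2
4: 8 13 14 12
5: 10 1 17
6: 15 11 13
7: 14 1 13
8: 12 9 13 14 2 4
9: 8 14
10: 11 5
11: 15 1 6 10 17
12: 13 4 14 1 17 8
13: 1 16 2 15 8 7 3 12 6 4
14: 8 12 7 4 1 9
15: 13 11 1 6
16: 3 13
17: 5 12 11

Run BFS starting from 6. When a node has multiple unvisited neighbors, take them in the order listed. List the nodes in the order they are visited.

6 → 15 → 11 → 13 → 1 → 10 → 17 → 16 → 2 → 8 → 7 → 3 → 12 → 4 → 5 → 14 → 9

Visit 6; enqueue 15, 11, 13 → queue [15, 11, 13]
Visit 15; enqueue 1 → queue [11, 13, 1]
Visit 11; enqueue 10, 17 → queue [13, 1, 10, 17]
Visit 13; enqueue 16, 2, 8, 7, 3, 12, 4 → queue [1, 10, 17, 16, 2, 8, 7, 3, 12, 4]
Visit 1; enqueue 5, 14 → queue [10, 17, 16, 2, 8, 7, 3, 12, 4, 5, 14]
Visit 10 → queue [17, 16, 2, 8, 7, 3, 12, 4, 5, 14]
Visit 17 → queue [16, 2, 8, 7, 3, 12, 4, 5, 14]
Visit 16 → queue [2, 8, 7, 3, 12, 4, 5, 14]
Visit 2 → queue [8, 7, 3, 12, 4, 5, 14]
Visit 8; enqueue 9 → queue [7, 3, 12, 4, 5, 14, 9]
Visit 7 → queue [3, 12, 4, 5, 14, 9]
Visit 3 → queue [12, 4, 5, 14, 9]
Visit 12 → queue [4, 5, 14, 9]
Visit 4 → queue [5, 14, 9]
Visit 5 → queue [14, 9]
Visit 14 → queue [9]
Visit 9 → queue []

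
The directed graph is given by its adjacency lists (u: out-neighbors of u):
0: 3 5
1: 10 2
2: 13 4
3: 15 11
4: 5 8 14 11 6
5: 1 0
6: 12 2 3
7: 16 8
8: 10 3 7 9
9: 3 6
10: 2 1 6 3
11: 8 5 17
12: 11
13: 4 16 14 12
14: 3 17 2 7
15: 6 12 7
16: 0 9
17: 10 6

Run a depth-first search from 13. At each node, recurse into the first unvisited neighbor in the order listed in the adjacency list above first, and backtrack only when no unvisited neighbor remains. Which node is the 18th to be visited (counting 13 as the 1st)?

Visit 13
13 → 4
4 → 5
5 → 1
1 → 10
10 → 2
10 → 6
6 → 12
12 → 11
11 → 8
8 → 3
3 → 15
15 → 7
7 → 16
16 → 0
16 → 9
11 → 17
4 → 14

Visit order: 13, 4, 5, 1, 10, 2, 6, 12, 11, 8, 3, 15, 7, 16, 0, 9, 17, 14

14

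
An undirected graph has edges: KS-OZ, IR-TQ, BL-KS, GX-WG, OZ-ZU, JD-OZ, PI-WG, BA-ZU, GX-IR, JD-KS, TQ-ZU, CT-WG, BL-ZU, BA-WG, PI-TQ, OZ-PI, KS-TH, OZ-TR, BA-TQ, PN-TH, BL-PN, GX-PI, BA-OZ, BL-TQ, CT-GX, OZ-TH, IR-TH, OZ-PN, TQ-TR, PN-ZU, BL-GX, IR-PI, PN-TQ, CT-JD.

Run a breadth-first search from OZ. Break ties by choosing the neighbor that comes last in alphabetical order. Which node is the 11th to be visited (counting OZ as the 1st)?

BL

Visit OZ; enqueue ZU, TR, TH, PN, PI, KS, JD, BA → queue [ZU, TR, TH, PN, PI, KS, JD, BA]
Visit ZU; enqueue TQ, BL → queue [TR, TH, PN, PI, KS, JD, BA, TQ, BL]
Visit TR → queue [TH, PN, PI, KS, JD, BA, TQ, BL]
Visit TH; enqueue IR → queue [PN, PI, KS, JD, BA, TQ, BL, IR]
Visit PN → queue [PI, KS, JD, BA, TQ, BL, IR]
Visit PI; enqueue WG, GX → queue [KS, JD, BA, TQ, BL, IR, WG, GX]
Visit KS → queue [JD, BA, TQ, BL, IR, WG, GX]
Visit JD; enqueue CT → queue [BA, TQ, BL, IR, WG, GX, CT]
Visit BA → queue [TQ, BL, IR, WG, GX, CT]
Visit TQ → queue [BL, IR, WG, GX, CT]
Visit BL → queue [IR, WG, GX, CT]
Visit IR → queue [WG, GX, CT]
Visit WG → queue [GX, CT]
Visit GX → queue [CT]
Visit CT → queue []

Visit order: OZ, ZU, TR, TH, PN, PI, KS, JD, BA, TQ, BL, IR, WG, GX, CT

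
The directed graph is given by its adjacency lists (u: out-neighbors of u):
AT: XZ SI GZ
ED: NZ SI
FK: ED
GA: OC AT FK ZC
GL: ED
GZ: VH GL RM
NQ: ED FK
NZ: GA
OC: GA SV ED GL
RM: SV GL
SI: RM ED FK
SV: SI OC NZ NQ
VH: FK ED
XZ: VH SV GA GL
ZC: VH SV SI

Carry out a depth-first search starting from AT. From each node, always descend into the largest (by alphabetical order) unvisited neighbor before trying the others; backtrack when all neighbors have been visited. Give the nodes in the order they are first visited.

Visit AT
AT → XZ
XZ → VH
VH → FK
FK → ED
ED → SI
SI → RM
RM → SV
SV → OC
OC → GL
OC → GA
GA → ZC
SV → NZ
SV → NQ
AT → GZ

AT, XZ, VH, FK, ED, SI, RM, SV, OC, GL, GA, ZC, NZ, NQ, GZ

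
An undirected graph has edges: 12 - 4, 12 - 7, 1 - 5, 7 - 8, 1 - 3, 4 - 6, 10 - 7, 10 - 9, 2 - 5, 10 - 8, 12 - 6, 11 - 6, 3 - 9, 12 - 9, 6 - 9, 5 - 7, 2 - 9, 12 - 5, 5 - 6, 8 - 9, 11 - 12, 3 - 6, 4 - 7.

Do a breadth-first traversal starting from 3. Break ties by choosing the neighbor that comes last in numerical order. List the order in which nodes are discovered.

3 -> 9 -> 6 -> 1 -> 12 -> 10 -> 8 -> 2 -> 11 -> 5 -> 4 -> 7

Visit 3; enqueue 9, 6, 1 → queue [9, 6, 1]
Visit 9; enqueue 12, 10, 8, 2 → queue [6, 1, 12, 10, 8, 2]
Visit 6; enqueue 11, 5, 4 → queue [1, 12, 10, 8, 2, 11, 5, 4]
Visit 1 → queue [12, 10, 8, 2, 11, 5, 4]
Visit 12; enqueue 7 → queue [10, 8, 2, 11, 5, 4, 7]
Visit 10 → queue [8, 2, 11, 5, 4, 7]
Visit 8 → queue [2, 11, 5, 4, 7]
Visit 2 → queue [11, 5, 4, 7]
Visit 11 → queue [5, 4, 7]
Visit 5 → queue [4, 7]
Visit 4 → queue [7]
Visit 7 → queue []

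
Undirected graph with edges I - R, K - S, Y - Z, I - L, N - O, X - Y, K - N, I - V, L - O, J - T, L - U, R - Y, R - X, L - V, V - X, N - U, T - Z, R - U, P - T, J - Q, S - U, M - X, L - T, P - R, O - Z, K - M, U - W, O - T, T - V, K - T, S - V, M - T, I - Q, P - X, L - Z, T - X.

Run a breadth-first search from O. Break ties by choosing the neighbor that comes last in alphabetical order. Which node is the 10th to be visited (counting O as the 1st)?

Visit O; enqueue Z, T, N, L → queue [Z, T, N, L]
Visit Z; enqueue Y → queue [T, N, L, Y]
Visit T; enqueue X, V, P, M, K, J → queue [N, L, Y, X, V, P, M, K, J]
Visit N; enqueue U → queue [L, Y, X, V, P, M, K, J, U]
Visit L; enqueue I → queue [Y, X, V, P, M, K, J, U, I]
Visit Y; enqueue R → queue [X, V, P, M, K, J, U, I, R]
Visit X → queue [V, P, M, K, J, U, I, R]
Visit V; enqueue S → queue [P, M, K, J, U, I, R, S]
Visit P → queue [M, K, J, U, I, R, S]
Visit M → queue [K, J, U, I, R, S]
Visit K → queue [J, U, I, R, S]
Visit J; enqueue Q → queue [U, I, R, S, Q]
Visit U; enqueue W → queue [I, R, S, Q, W]
Visit I → queue [R, S, Q, W]
Visit R → queue [S, Q, W]
Visit S → queue [Q, W]
Visit Q → queue [W]
Visit W → queue []

Visit order: O, Z, T, N, L, Y, X, V, P, M, K, J, U, I, R, S, Q, W

M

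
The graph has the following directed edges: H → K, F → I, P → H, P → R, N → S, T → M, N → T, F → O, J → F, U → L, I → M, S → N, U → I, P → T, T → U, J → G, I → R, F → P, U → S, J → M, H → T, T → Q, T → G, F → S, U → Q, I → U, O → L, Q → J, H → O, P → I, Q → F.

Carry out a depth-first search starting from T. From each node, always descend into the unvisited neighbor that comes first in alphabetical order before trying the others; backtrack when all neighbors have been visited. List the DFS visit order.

Visit T
T → G
T → M
T → Q
Q → F
F → I
I → R
I → U
U → L
U → S
S → N
F → O
F → P
P → H
H → K
Q → J

T, G, M, Q, F, I, R, U, L, S, N, O, P, H, K, J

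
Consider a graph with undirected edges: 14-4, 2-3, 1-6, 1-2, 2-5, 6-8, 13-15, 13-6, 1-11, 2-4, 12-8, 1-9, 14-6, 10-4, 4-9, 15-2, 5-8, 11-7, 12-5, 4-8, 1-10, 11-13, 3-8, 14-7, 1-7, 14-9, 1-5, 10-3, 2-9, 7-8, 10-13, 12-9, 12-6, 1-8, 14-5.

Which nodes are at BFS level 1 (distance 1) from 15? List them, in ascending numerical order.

Level 0: 15
Level 1: 2, 13
Level 2: 1, 3, 4, 5, 6, 9, 10, 11
Level 3: 7, 8, 12, 14

2, 13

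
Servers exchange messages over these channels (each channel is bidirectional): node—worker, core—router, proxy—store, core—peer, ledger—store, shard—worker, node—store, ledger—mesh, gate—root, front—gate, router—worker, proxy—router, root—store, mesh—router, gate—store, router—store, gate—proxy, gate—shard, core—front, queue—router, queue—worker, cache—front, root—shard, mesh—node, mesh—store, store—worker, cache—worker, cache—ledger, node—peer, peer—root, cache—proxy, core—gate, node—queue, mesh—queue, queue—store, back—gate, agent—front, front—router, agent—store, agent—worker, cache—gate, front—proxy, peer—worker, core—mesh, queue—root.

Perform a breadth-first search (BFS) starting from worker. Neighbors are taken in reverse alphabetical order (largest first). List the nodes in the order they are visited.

worker, store, shard, router, queue, peer, node, cache, agent, root, proxy, mesh, ledger, gate, front, core, back

Visit worker; enqueue store, shard, router, queue, peer, node, cache, agent → queue [store, shard, router, queue, peer, node, cache, agent]
Visit store; enqueue root, proxy, mesh, ledger, gate → queue [shard, router, queue, peer, node, cache, agent, root, proxy, mesh, ledger, gate]
Visit shard → queue [router, queue, peer, node, cache, agent, root, proxy, mesh, ledger, gate]
Visit router; enqueue front, core → queue [queue, peer, node, cache, agent, root, proxy, mesh, ledger, gate, front, core]
Visit queue → queue [peer, node, cache, agent, root, proxy, mesh, ledger, gate, front, core]
Visit peer → queue [node, cache, agent, root, proxy, mesh, ledger, gate, front, core]
Visit node → queue [cache, agent, root, proxy, mesh, ledger, gate, front, core]
Visit cache → queue [agent, root, proxy, mesh, ledger, gate, front, core]
Visit agent → queue [root, proxy, mesh, ledger, gate, front, core]
Visit root → queue [proxy, mesh, ledger, gate, front, core]
Visit proxy → queue [mesh, ledger, gate, front, core]
Visit mesh → queue [ledger, gate, front, core]
Visit ledger → queue [gate, front, core]
Visit gate; enqueue back → queue [front, core, back]
Visit front → queue [core, back]
Visit core → queue [back]
Visit back → queue []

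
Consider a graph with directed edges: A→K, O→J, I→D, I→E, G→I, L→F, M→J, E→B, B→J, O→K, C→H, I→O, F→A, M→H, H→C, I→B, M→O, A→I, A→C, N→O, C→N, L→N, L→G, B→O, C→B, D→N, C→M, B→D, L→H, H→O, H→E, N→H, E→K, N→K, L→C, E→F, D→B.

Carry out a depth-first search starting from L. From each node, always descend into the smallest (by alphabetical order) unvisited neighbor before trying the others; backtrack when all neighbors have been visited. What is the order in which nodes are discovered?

Visit L
L → C
C → B
B → D
D → N
N → H
H → E
E → F
F → A
A → I
I → O
O → J
O → K
C → M
L → G

L → C → B → D → N → H → E → F → A → I → O → J → K → M → G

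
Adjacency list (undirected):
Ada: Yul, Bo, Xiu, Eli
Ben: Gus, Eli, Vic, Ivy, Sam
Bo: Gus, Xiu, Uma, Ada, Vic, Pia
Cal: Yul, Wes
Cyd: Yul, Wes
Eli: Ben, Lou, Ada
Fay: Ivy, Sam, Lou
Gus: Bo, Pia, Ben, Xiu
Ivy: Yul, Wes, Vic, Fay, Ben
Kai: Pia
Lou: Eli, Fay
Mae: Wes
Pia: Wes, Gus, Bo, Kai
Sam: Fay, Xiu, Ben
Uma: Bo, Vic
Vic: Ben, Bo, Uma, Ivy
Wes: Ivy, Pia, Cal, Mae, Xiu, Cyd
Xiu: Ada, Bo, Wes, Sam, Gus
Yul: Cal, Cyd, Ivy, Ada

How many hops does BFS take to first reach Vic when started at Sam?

Level 0: Sam
Level 1: Ben, Fay, Xiu
Level 2: Ada, Bo, Eli, Gus, Ivy, Lou, Vic, Wes
Level 3: Cal, Cyd, Mae, Pia, Uma, Yul
Level 4: Kai
Vic first appears at level 2.

2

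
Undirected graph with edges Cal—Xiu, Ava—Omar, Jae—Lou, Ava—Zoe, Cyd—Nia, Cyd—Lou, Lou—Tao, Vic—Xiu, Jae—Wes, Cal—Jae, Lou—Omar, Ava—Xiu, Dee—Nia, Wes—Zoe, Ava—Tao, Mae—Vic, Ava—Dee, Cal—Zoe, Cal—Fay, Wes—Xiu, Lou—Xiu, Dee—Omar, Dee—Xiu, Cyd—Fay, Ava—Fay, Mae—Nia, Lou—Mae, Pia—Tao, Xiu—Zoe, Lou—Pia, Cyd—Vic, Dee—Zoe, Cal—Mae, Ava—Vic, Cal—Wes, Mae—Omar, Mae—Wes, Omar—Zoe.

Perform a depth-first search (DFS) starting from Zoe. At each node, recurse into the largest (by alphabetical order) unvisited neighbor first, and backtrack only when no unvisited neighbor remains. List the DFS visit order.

Visit Zoe
Zoe → Xiu
Xiu → Wes
Wes → Mae
Mae → Vic
Vic → Cyd
Cyd → Nia
Nia → Dee
Dee → Omar
Omar → Lou
Lou → Tao
Tao → Pia
Tao → Ava
Ava → Fay
Fay → Cal
Cal → Jae

Zoe, Xiu, Wes, Mae, Vic, Cyd, Nia, Dee, Omar, Lou, Tao, Pia, Ava, Fay, Cal, Jae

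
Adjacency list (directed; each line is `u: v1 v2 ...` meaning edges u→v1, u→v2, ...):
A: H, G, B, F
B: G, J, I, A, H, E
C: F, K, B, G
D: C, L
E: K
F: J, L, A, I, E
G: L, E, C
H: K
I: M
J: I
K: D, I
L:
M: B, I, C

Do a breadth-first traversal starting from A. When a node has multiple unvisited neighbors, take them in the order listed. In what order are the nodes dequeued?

A, H, G, B, F, K, L, E, C, J, I, D, M

Visit A; enqueue H, G, B, F → queue [H, G, B, F]
Visit H; enqueue K → queue [G, B, F, K]
Visit G; enqueue L, E, C → queue [B, F, K, L, E, C]
Visit B; enqueue J, I → queue [F, K, L, E, C, J, I]
Visit F → queue [K, L, E, C, J, I]
Visit K; enqueue D → queue [L, E, C, J, I, D]
Visit L → queue [E, C, J, I, D]
Visit E → queue [C, J, I, D]
Visit C → queue [J, I, D]
Visit J → queue [I, D]
Visit I; enqueue M → queue [D, M]
Visit D → queue [M]
Visit M → queue []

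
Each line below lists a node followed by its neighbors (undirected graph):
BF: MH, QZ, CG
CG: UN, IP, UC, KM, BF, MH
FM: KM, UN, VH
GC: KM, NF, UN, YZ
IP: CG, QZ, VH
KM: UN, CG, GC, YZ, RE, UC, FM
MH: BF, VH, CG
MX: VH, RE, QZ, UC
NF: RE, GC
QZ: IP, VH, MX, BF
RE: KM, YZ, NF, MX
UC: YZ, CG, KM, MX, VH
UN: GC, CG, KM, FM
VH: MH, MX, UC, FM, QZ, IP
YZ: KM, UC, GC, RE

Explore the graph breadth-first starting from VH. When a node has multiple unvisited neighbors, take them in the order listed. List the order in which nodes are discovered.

Visit VH; enqueue MH, MX, UC, FM, QZ, IP → queue [MH, MX, UC, FM, QZ, IP]
Visit MH; enqueue BF, CG → queue [MX, UC, FM, QZ, IP, BF, CG]
Visit MX; enqueue RE → queue [UC, FM, QZ, IP, BF, CG, RE]
Visit UC; enqueue YZ, KM → queue [FM, QZ, IP, BF, CG, RE, YZ, KM]
Visit FM; enqueue UN → queue [QZ, IP, BF, CG, RE, YZ, KM, UN]
Visit QZ → queue [IP, BF, CG, RE, YZ, KM, UN]
Visit IP → queue [BF, CG, RE, YZ, KM, UN]
Visit BF → queue [CG, RE, YZ, KM, UN]
Visit CG → queue [RE, YZ, KM, UN]
Visit RE; enqueue NF → queue [YZ, KM, UN, NF]
Visit YZ; enqueue GC → queue [KM, UN, NF, GC]
Visit KM → queue [UN, NF, GC]
Visit UN → queue [NF, GC]
Visit NF → queue [GC]
Visit GC → queue []

VH, MH, MX, UC, FM, QZ, IP, BF, CG, RE, YZ, KM, UN, NF, GC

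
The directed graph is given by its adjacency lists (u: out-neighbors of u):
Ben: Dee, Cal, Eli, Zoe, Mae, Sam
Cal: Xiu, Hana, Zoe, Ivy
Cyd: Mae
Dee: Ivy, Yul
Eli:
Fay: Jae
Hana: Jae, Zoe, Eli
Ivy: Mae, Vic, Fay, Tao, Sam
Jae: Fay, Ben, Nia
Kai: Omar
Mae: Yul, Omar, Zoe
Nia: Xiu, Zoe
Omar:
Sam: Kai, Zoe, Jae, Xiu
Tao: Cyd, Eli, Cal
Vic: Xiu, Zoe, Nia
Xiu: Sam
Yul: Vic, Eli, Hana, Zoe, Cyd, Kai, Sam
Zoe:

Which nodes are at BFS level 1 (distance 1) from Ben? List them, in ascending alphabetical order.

Cal, Dee, Eli, Mae, Sam, Zoe

Level 0: Ben
Level 1: Cal, Dee, Eli, Mae, Sam, Zoe
Level 2: Hana, Ivy, Jae, Kai, Omar, Xiu, Yul
Level 3: Cyd, Fay, Nia, Tao, Vic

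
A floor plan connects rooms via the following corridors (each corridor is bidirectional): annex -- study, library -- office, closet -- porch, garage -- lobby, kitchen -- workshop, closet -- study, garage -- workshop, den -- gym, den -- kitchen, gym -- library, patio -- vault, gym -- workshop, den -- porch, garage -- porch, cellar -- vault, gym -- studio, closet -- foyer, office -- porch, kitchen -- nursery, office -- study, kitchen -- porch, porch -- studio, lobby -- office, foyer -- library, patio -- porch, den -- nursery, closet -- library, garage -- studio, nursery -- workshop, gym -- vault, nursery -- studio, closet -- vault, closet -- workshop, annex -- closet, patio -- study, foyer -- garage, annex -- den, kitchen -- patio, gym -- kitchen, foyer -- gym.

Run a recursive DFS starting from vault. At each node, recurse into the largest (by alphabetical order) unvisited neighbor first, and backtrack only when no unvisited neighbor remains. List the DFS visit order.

vault, patio, study, office, porch, studio, nursery, workshop, kitchen, gym, library, foyer, garage, lobby, closet, annex, den, cellar

Visit vault
vault → patio
patio → study
study → office
office → porch
porch → studio
studio → nursery
nursery → workshop
workshop → kitchen
kitchen → gym
gym → library
library → foyer
foyer → garage
garage → lobby
foyer → closet
closet → annex
annex → den
vault → cellar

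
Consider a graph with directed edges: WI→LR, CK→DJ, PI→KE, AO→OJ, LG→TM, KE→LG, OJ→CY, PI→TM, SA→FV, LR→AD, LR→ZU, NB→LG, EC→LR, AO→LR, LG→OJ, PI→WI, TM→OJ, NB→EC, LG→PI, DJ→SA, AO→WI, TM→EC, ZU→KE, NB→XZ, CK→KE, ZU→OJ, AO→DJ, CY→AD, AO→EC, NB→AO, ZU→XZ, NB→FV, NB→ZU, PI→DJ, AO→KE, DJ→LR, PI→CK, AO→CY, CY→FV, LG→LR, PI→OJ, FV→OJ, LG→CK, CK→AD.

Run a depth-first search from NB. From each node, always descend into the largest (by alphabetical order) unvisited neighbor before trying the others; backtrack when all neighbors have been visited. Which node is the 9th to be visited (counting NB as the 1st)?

LG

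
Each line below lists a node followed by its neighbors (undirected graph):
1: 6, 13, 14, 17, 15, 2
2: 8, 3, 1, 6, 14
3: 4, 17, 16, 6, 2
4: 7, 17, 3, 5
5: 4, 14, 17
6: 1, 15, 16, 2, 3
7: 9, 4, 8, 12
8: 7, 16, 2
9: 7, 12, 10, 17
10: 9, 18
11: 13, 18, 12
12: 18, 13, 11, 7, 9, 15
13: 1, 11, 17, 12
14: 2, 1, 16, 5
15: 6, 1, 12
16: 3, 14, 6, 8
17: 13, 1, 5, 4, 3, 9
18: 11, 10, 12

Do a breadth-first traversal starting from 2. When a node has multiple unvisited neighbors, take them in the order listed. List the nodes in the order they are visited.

Visit 2; enqueue 8, 3, 1, 6, 14 → queue [8, 3, 1, 6, 14]
Visit 8; enqueue 7, 16 → queue [3, 1, 6, 14, 7, 16]
Visit 3; enqueue 4, 17 → queue [1, 6, 14, 7, 16, 4, 17]
Visit 1; enqueue 13, 15 → queue [6, 14, 7, 16, 4, 17, 13, 15]
Visit 6 → queue [14, 7, 16, 4, 17, 13, 15]
Visit 14; enqueue 5 → queue [7, 16, 4, 17, 13, 15, 5]
Visit 7; enqueue 9, 12 → queue [16, 4, 17, 13, 15, 5, 9, 12]
Visit 16 → queue [4, 17, 13, 15, 5, 9, 12]
Visit 4 → queue [17, 13, 15, 5, 9, 12]
Visit 17 → queue [13, 15, 5, 9, 12]
Visit 13; enqueue 11 → queue [15, 5, 9, 12, 11]
Visit 15 → queue [5, 9, 12, 11]
Visit 5 → queue [9, 12, 11]
Visit 9; enqueue 10 → queue [12, 11, 10]
Visit 12; enqueue 18 → queue [11, 10, 18]
Visit 11 → queue [10, 18]
Visit 10 → queue [18]
Visit 18 → queue []

2 8 3 1 6 14 7 16 4 17 13 15 5 9 12 11 10 18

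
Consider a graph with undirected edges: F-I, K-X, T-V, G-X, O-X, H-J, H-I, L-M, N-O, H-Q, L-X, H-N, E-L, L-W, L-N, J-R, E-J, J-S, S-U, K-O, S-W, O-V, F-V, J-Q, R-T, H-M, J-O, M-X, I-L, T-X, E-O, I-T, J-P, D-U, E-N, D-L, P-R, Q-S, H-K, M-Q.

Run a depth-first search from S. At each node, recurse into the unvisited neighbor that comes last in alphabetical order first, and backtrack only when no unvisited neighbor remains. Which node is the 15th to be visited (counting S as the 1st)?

E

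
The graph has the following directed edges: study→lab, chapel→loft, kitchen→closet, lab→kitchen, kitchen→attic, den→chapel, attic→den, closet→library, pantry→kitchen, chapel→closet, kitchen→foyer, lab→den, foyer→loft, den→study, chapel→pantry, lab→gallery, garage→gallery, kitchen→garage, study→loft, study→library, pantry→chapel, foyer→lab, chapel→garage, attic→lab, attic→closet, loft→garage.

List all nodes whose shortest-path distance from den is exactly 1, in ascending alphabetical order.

Level 0: den
Level 1: chapel, study
Level 2: closet, garage, lab, library, loft, pantry
Level 3: gallery, kitchen
Level 4: attic, foyer

chapel, study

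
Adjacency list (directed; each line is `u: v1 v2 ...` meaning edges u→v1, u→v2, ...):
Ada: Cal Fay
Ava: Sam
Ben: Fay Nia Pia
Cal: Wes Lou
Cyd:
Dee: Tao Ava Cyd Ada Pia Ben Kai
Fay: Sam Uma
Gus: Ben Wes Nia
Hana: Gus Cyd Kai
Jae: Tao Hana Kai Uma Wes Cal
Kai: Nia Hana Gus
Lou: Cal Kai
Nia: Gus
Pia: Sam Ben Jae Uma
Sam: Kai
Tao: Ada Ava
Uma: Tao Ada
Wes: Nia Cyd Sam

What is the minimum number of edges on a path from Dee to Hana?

2

Level 0: Dee
Level 1: Ada, Ava, Ben, Cyd, Kai, Pia, Tao
Level 2: Cal, Fay, Gus, Hana, Jae, Nia, Sam, Uma
Level 3: Lou, Wes
Hana first appears at level 2.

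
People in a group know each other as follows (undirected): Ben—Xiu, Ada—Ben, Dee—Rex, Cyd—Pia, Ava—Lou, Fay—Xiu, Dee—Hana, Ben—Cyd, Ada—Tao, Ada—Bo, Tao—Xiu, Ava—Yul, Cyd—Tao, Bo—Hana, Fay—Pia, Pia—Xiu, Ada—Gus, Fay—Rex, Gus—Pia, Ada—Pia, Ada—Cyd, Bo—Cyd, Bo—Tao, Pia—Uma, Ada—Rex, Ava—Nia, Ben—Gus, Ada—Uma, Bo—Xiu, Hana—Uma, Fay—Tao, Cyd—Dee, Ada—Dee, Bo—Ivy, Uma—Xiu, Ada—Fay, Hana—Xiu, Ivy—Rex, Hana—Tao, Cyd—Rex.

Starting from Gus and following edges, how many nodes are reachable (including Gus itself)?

BFS from Gus visits: Gus, Ada, Ben, Pia, Bo, Cyd, Dee, Fay, Rex, Tao, Uma, Xiu, Hana, Ivy
Reachable nodes: 14 of 18 total.

14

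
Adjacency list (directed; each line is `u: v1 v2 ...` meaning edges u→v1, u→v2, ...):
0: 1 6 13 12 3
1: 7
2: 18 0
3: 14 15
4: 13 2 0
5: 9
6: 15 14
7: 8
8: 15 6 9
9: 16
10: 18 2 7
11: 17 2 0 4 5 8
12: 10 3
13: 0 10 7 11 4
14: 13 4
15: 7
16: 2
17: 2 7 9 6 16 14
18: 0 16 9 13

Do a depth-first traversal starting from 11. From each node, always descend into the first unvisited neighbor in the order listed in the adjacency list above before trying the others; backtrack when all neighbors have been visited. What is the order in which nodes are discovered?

Visit 11
11 → 17
17 → 2
2 → 18
18 → 0
0 → 1
1 → 7
7 → 8
8 → 15
8 → 6
6 → 14
14 → 13
13 → 10
13 → 4
8 → 9
9 → 16
0 → 12
12 → 3
11 → 5

11, 17, 2, 18, 0, 1, 7, 8, 15, 6, 14, 13, 10, 4, 9, 16, 12, 3, 5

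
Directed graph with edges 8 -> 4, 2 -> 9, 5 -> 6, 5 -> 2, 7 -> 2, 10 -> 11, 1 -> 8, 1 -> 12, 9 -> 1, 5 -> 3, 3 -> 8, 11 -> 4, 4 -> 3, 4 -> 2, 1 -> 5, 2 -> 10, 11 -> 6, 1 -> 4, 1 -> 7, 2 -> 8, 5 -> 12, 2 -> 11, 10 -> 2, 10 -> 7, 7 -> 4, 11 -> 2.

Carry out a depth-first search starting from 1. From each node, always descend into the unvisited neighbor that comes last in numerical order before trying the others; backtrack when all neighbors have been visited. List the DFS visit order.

Visit 1
1 → 12
1 → 8
8 → 4
4 → 3
4 → 2
2 → 11
11 → 6
2 → 10
10 → 7
2 → 9
1 → 5

1, 12, 8, 4, 3, 2, 11, 6, 10, 7, 9, 5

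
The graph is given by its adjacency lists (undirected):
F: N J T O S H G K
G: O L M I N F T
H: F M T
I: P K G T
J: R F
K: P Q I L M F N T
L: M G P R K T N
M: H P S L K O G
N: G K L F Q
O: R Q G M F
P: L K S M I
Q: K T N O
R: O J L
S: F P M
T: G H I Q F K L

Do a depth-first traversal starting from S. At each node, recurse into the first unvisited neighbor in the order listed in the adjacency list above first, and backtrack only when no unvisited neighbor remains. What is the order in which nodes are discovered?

Visit S
S → F
F → N
N → G
G → O
O → R
R → J
R → L
L → M
M → H
H → T
T → I
I → P
P → K
K → Q

S -> F -> N -> G -> O -> R -> J -> L -> M -> H -> T -> I -> P -> K -> Q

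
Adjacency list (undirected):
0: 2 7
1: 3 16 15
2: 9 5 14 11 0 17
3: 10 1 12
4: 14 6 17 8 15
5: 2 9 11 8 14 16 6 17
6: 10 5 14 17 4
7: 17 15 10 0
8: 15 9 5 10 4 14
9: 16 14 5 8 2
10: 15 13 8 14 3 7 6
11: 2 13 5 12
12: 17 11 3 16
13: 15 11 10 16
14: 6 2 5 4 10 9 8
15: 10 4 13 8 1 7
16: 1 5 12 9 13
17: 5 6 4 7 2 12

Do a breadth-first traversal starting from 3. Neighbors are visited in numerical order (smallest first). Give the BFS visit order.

Visit 3; enqueue 1, 10, 12 → queue [1, 10, 12]
Visit 1; enqueue 15, 16 → queue [10, 12, 15, 16]
Visit 10; enqueue 6, 7, 8, 13, 14 → queue [12, 15, 16, 6, 7, 8, 13, 14]
Visit 12; enqueue 11, 17 → queue [15, 16, 6, 7, 8, 13, 14, 11, 17]
Visit 15; enqueue 4 → queue [16, 6, 7, 8, 13, 14, 11, 17, 4]
Visit 16; enqueue 5, 9 → queue [6, 7, 8, 13, 14, 11, 17, 4, 5, 9]
Visit 6 → queue [7, 8, 13, 14, 11, 17, 4, 5, 9]
Visit 7; enqueue 0 → queue [8, 13, 14, 11, 17, 4, 5, 9, 0]
Visit 8 → queue [13, 14, 11, 17, 4, 5, 9, 0]
Visit 13 → queue [14, 11, 17, 4, 5, 9, 0]
Visit 14; enqueue 2 → queue [11, 17, 4, 5, 9, 0, 2]
Visit 11 → queue [17, 4, 5, 9, 0, 2]
Visit 17 → queue [4, 5, 9, 0, 2]
Visit 4 → queue [5, 9, 0, 2]
Visit 5 → queue [9, 0, 2]
Visit 9 → queue [0, 2]
Visit 0 → queue [2]
Visit 2 → queue []

3, 1, 10, 12, 15, 16, 6, 7, 8, 13, 14, 11, 17, 4, 5, 9, 0, 2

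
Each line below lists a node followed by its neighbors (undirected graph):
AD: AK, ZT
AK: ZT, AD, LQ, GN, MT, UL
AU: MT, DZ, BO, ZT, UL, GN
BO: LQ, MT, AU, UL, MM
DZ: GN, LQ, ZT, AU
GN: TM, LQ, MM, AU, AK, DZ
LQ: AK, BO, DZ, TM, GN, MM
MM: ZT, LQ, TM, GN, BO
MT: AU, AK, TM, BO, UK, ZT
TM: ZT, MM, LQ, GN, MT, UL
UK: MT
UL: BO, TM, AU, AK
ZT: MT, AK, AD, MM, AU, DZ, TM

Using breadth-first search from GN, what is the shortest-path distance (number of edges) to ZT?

2

Level 0: GN
Level 1: AK, AU, DZ, LQ, MM, TM
Level 2: AD, BO, MT, UL, ZT
Level 3: UK
ZT first appears at level 2.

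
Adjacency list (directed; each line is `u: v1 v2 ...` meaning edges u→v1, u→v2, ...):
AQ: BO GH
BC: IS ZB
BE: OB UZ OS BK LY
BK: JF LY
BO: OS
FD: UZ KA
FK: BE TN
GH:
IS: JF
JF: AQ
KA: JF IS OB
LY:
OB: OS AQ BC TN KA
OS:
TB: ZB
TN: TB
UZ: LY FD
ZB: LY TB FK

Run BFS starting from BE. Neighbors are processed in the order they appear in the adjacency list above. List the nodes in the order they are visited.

BE OB UZ OS BK LY AQ BC TN KA FD JF BO GH IS ZB TB FK

Visit BE; enqueue OB, UZ, OS, BK, LY → queue [OB, UZ, OS, BK, LY]
Visit OB; enqueue AQ, BC, TN, KA → queue [UZ, OS, BK, LY, AQ, BC, TN, KA]
Visit UZ; enqueue FD → queue [OS, BK, LY, AQ, BC, TN, KA, FD]
Visit OS → queue [BK, LY, AQ, BC, TN, KA, FD]
Visit BK; enqueue JF → queue [LY, AQ, BC, TN, KA, FD, JF]
Visit LY → queue [AQ, BC, TN, KA, FD, JF]
Visit AQ; enqueue BO, GH → queue [BC, TN, KA, FD, JF, BO, GH]
Visit BC; enqueue IS, ZB → queue [TN, KA, FD, JF, BO, GH, IS, ZB]
Visit TN; enqueue TB → queue [KA, FD, JF, BO, GH, IS, ZB, TB]
Visit KA → queue [FD, JF, BO, GH, IS, ZB, TB]
Visit FD → queue [JF, BO, GH, IS, ZB, TB]
Visit JF → queue [BO, GH, IS, ZB, TB]
Visit BO → queue [GH, IS, ZB, TB]
Visit GH → queue [IS, ZB, TB]
Visit IS → queue [ZB, TB]
Visit ZB; enqueue FK → queue [TB, FK]
Visit TB → queue [FK]
Visit FK → queue []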